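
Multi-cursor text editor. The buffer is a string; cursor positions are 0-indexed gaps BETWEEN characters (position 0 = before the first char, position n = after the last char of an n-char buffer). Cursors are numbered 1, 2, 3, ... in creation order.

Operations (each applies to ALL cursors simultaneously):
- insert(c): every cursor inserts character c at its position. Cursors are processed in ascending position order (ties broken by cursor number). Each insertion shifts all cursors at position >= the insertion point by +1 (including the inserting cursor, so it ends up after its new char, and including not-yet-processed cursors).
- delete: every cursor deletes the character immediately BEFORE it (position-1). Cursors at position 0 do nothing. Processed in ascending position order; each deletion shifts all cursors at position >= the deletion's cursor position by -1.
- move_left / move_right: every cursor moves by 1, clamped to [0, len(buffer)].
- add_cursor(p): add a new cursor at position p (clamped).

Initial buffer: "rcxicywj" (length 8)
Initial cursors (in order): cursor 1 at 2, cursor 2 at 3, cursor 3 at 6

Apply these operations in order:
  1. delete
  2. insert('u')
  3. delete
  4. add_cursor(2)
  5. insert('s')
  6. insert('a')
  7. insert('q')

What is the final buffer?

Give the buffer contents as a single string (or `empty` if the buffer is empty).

After op 1 (delete): buffer="ricwj" (len 5), cursors c1@1 c2@1 c3@3, authorship .....
After op 2 (insert('u')): buffer="ruuicuwj" (len 8), cursors c1@3 c2@3 c3@6, authorship .12..3..
After op 3 (delete): buffer="ricwj" (len 5), cursors c1@1 c2@1 c3@3, authorship .....
After op 4 (add_cursor(2)): buffer="ricwj" (len 5), cursors c1@1 c2@1 c4@2 c3@3, authorship .....
After op 5 (insert('s')): buffer="rssiscswj" (len 9), cursors c1@3 c2@3 c4@5 c3@7, authorship .12.4.3..
After op 6 (insert('a')): buffer="rssaaisacsawj" (len 13), cursors c1@5 c2@5 c4@8 c3@11, authorship .1212.44.33..
After op 7 (insert('q')): buffer="rssaaqqisaqcsaqwj" (len 17), cursors c1@7 c2@7 c4@11 c3@15, authorship .121212.444.333..

Answer: rssaaqqisaqcsaqwj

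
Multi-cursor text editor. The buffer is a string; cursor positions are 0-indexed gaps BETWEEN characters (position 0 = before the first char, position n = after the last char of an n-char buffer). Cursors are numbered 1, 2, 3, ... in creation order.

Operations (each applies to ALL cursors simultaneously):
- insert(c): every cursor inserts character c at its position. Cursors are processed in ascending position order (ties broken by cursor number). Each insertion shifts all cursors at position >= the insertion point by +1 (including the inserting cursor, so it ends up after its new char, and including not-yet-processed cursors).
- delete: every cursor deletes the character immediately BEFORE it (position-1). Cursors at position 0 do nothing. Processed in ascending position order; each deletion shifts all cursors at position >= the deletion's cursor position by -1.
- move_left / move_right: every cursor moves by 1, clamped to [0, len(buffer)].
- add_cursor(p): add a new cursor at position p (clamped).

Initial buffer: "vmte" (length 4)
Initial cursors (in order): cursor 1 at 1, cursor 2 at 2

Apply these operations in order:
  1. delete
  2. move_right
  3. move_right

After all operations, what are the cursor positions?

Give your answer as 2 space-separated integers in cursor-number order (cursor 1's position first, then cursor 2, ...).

After op 1 (delete): buffer="te" (len 2), cursors c1@0 c2@0, authorship ..
After op 2 (move_right): buffer="te" (len 2), cursors c1@1 c2@1, authorship ..
After op 3 (move_right): buffer="te" (len 2), cursors c1@2 c2@2, authorship ..

Answer: 2 2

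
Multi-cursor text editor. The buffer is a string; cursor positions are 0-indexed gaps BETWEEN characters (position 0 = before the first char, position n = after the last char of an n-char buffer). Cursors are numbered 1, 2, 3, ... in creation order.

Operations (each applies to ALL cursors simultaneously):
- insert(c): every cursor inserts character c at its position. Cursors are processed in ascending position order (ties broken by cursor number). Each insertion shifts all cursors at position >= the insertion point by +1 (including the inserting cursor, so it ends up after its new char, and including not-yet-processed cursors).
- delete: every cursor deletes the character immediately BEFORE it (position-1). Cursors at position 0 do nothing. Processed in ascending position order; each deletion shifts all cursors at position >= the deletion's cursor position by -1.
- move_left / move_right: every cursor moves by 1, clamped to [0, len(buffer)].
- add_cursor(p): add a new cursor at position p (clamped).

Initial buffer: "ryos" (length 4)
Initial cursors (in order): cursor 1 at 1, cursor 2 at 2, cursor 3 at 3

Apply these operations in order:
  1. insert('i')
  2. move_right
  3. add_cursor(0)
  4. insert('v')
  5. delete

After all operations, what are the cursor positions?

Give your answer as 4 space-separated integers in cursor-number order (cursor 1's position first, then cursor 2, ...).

Answer: 3 5 7 0

Derivation:
After op 1 (insert('i')): buffer="riyiois" (len 7), cursors c1@2 c2@4 c3@6, authorship .1.2.3.
After op 2 (move_right): buffer="riyiois" (len 7), cursors c1@3 c2@5 c3@7, authorship .1.2.3.
After op 3 (add_cursor(0)): buffer="riyiois" (len 7), cursors c4@0 c1@3 c2@5 c3@7, authorship .1.2.3.
After op 4 (insert('v')): buffer="vriyviovisv" (len 11), cursors c4@1 c1@5 c2@8 c3@11, authorship 4.1.12.23.3
After op 5 (delete): buffer="riyiois" (len 7), cursors c4@0 c1@3 c2@5 c3@7, authorship .1.2.3.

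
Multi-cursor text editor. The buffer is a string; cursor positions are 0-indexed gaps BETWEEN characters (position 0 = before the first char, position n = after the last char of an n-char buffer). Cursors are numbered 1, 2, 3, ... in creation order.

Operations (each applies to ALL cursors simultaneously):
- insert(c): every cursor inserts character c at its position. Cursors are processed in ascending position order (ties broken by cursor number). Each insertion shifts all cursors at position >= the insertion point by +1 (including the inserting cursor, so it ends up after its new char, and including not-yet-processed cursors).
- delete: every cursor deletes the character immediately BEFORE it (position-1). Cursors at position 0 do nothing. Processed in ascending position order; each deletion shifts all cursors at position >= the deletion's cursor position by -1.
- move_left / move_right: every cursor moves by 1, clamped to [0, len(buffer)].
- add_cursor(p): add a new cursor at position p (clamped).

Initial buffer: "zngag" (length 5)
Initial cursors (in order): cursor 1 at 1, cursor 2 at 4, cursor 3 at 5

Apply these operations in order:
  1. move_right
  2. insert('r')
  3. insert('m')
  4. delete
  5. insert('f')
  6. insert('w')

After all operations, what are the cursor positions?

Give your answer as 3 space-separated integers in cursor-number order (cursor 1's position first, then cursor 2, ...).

Answer: 5 14 14

Derivation:
After op 1 (move_right): buffer="zngag" (len 5), cursors c1@2 c2@5 c3@5, authorship .....
After op 2 (insert('r')): buffer="znrgagrr" (len 8), cursors c1@3 c2@8 c3@8, authorship ..1...23
After op 3 (insert('m')): buffer="znrmgagrrmm" (len 11), cursors c1@4 c2@11 c3@11, authorship ..11...2323
After op 4 (delete): buffer="znrgagrr" (len 8), cursors c1@3 c2@8 c3@8, authorship ..1...23
After op 5 (insert('f')): buffer="znrfgagrrff" (len 11), cursors c1@4 c2@11 c3@11, authorship ..11...2323
After op 6 (insert('w')): buffer="znrfwgagrrffww" (len 14), cursors c1@5 c2@14 c3@14, authorship ..111...232323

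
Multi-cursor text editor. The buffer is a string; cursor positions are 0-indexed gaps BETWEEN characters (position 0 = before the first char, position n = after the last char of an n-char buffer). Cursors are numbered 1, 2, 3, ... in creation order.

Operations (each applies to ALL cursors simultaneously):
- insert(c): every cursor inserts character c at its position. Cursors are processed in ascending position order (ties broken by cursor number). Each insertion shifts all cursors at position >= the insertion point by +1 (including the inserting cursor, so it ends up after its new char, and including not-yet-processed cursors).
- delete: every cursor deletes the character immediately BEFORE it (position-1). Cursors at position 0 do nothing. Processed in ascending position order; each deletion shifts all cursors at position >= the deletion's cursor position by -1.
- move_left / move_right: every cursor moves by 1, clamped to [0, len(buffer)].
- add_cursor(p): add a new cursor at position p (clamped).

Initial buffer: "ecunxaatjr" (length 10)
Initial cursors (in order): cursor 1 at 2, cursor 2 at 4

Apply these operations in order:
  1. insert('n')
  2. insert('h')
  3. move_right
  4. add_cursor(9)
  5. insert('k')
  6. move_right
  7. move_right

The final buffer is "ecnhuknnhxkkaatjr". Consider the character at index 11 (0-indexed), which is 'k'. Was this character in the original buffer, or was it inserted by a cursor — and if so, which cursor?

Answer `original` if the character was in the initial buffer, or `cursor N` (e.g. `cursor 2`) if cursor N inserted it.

After op 1 (insert('n')): buffer="ecnunnxaatjr" (len 12), cursors c1@3 c2@6, authorship ..1..2......
After op 2 (insert('h')): buffer="ecnhunnhxaatjr" (len 14), cursors c1@4 c2@8, authorship ..11..22......
After op 3 (move_right): buffer="ecnhunnhxaatjr" (len 14), cursors c1@5 c2@9, authorship ..11..22......
After op 4 (add_cursor(9)): buffer="ecnhunnhxaatjr" (len 14), cursors c1@5 c2@9 c3@9, authorship ..11..22......
After op 5 (insert('k')): buffer="ecnhuknnhxkkaatjr" (len 17), cursors c1@6 c2@12 c3@12, authorship ..11.1.22.23.....
After op 6 (move_right): buffer="ecnhuknnhxkkaatjr" (len 17), cursors c1@7 c2@13 c3@13, authorship ..11.1.22.23.....
After op 7 (move_right): buffer="ecnhuknnhxkkaatjr" (len 17), cursors c1@8 c2@14 c3@14, authorship ..11.1.22.23.....
Authorship (.=original, N=cursor N): . . 1 1 . 1 . 2 2 . 2 3 . . . . .
Index 11: author = 3

Answer: cursor 3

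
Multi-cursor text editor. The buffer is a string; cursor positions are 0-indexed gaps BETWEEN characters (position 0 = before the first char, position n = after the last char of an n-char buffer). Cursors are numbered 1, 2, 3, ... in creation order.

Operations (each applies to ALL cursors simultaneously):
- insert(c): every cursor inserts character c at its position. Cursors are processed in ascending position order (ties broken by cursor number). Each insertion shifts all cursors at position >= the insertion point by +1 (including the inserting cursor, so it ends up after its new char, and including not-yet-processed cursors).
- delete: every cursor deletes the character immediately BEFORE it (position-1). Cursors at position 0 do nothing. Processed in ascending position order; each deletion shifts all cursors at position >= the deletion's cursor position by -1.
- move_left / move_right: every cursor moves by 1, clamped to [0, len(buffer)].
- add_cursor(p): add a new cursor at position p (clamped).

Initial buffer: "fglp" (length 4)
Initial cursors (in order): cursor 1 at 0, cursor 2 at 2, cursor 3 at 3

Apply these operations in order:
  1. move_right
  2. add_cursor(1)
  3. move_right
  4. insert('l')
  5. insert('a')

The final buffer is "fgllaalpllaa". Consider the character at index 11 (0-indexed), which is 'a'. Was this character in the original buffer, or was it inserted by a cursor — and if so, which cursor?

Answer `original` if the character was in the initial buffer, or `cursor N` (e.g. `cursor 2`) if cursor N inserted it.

After op 1 (move_right): buffer="fglp" (len 4), cursors c1@1 c2@3 c3@4, authorship ....
After op 2 (add_cursor(1)): buffer="fglp" (len 4), cursors c1@1 c4@1 c2@3 c3@4, authorship ....
After op 3 (move_right): buffer="fglp" (len 4), cursors c1@2 c4@2 c2@4 c3@4, authorship ....
After op 4 (insert('l')): buffer="fglllpll" (len 8), cursors c1@4 c4@4 c2@8 c3@8, authorship ..14..23
After op 5 (insert('a')): buffer="fgllaalpllaa" (len 12), cursors c1@6 c4@6 c2@12 c3@12, authorship ..1414..2323
Authorship (.=original, N=cursor N): . . 1 4 1 4 . . 2 3 2 3
Index 11: author = 3

Answer: cursor 3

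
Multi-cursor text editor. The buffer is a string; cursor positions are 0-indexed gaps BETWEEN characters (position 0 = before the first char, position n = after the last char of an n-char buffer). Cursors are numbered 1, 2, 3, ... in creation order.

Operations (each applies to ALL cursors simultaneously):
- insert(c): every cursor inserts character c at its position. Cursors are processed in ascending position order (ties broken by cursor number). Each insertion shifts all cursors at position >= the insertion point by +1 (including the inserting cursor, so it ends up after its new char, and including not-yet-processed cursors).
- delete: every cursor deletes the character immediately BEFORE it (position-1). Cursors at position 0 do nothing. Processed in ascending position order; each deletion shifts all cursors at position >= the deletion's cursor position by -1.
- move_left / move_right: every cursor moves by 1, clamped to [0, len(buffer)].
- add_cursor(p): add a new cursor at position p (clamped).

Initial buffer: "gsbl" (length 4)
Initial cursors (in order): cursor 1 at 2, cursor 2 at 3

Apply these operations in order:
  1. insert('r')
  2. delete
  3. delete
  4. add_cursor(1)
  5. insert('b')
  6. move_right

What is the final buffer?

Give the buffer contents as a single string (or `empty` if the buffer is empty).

After op 1 (insert('r')): buffer="gsrbrl" (len 6), cursors c1@3 c2@5, authorship ..1.2.
After op 2 (delete): buffer="gsbl" (len 4), cursors c1@2 c2@3, authorship ....
After op 3 (delete): buffer="gl" (len 2), cursors c1@1 c2@1, authorship ..
After op 4 (add_cursor(1)): buffer="gl" (len 2), cursors c1@1 c2@1 c3@1, authorship ..
After op 5 (insert('b')): buffer="gbbbl" (len 5), cursors c1@4 c2@4 c3@4, authorship .123.
After op 6 (move_right): buffer="gbbbl" (len 5), cursors c1@5 c2@5 c3@5, authorship .123.

Answer: gbbbl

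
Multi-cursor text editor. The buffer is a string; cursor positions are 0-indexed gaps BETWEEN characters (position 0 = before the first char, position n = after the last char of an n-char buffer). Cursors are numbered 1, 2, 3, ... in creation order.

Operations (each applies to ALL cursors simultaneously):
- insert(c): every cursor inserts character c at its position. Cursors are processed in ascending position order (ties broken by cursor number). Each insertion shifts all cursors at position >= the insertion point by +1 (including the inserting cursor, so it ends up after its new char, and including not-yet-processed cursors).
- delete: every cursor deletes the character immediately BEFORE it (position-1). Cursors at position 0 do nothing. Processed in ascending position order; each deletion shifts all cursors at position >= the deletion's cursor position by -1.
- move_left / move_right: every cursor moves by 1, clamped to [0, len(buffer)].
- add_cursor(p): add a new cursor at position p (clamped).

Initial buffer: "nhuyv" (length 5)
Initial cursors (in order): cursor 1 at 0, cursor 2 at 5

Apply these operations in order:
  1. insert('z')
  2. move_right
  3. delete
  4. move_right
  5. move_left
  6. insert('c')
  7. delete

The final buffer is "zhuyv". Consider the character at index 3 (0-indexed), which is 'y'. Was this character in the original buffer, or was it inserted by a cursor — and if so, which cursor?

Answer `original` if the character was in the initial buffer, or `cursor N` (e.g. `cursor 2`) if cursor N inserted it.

After op 1 (insert('z')): buffer="znhuyvz" (len 7), cursors c1@1 c2@7, authorship 1.....2
After op 2 (move_right): buffer="znhuyvz" (len 7), cursors c1@2 c2@7, authorship 1.....2
After op 3 (delete): buffer="zhuyv" (len 5), cursors c1@1 c2@5, authorship 1....
After op 4 (move_right): buffer="zhuyv" (len 5), cursors c1@2 c2@5, authorship 1....
After op 5 (move_left): buffer="zhuyv" (len 5), cursors c1@1 c2@4, authorship 1....
After op 6 (insert('c')): buffer="zchuycv" (len 7), cursors c1@2 c2@6, authorship 11...2.
After op 7 (delete): buffer="zhuyv" (len 5), cursors c1@1 c2@4, authorship 1....
Authorship (.=original, N=cursor N): 1 . . . .
Index 3: author = original

Answer: original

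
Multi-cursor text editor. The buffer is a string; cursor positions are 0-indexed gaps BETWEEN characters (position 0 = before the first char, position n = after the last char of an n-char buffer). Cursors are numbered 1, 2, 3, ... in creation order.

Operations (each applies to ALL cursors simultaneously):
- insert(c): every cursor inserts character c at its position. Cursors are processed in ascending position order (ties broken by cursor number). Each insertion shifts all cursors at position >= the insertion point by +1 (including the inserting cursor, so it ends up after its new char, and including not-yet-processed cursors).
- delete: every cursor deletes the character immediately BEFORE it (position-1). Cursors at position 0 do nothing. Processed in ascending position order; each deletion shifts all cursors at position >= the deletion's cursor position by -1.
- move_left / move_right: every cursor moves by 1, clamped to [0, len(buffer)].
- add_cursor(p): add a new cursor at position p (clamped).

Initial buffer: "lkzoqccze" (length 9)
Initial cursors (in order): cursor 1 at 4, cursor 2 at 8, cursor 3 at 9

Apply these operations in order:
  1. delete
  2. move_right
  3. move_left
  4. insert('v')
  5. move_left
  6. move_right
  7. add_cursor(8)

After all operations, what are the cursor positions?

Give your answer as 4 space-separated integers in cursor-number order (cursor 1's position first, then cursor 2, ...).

After op 1 (delete): buffer="lkzqcc" (len 6), cursors c1@3 c2@6 c3@6, authorship ......
After op 2 (move_right): buffer="lkzqcc" (len 6), cursors c1@4 c2@6 c3@6, authorship ......
After op 3 (move_left): buffer="lkzqcc" (len 6), cursors c1@3 c2@5 c3@5, authorship ......
After op 4 (insert('v')): buffer="lkzvqcvvc" (len 9), cursors c1@4 c2@8 c3@8, authorship ...1..23.
After op 5 (move_left): buffer="lkzvqcvvc" (len 9), cursors c1@3 c2@7 c3@7, authorship ...1..23.
After op 6 (move_right): buffer="lkzvqcvvc" (len 9), cursors c1@4 c2@8 c3@8, authorship ...1..23.
After op 7 (add_cursor(8)): buffer="lkzvqcvvc" (len 9), cursors c1@4 c2@8 c3@8 c4@8, authorship ...1..23.

Answer: 4 8 8 8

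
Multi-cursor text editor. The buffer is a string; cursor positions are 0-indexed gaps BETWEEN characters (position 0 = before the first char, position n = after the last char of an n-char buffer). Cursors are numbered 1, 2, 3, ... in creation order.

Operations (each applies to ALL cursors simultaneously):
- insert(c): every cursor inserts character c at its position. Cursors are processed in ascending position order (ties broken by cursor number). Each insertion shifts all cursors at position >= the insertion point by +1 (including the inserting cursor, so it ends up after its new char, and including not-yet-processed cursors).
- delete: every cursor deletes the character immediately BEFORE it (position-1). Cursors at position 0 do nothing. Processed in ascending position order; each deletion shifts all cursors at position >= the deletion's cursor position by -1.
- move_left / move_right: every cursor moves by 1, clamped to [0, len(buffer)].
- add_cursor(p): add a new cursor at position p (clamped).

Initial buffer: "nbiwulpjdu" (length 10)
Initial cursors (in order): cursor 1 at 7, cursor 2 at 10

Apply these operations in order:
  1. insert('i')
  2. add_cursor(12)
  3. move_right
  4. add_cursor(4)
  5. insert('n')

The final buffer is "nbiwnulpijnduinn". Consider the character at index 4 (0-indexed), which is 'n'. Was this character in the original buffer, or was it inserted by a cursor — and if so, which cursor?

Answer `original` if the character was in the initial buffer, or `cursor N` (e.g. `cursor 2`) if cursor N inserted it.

After op 1 (insert('i')): buffer="nbiwulpijdui" (len 12), cursors c1@8 c2@12, authorship .......1...2
After op 2 (add_cursor(12)): buffer="nbiwulpijdui" (len 12), cursors c1@8 c2@12 c3@12, authorship .......1...2
After op 3 (move_right): buffer="nbiwulpijdui" (len 12), cursors c1@9 c2@12 c3@12, authorship .......1...2
After op 4 (add_cursor(4)): buffer="nbiwulpijdui" (len 12), cursors c4@4 c1@9 c2@12 c3@12, authorship .......1...2
After op 5 (insert('n')): buffer="nbiwnulpijnduinn" (len 16), cursors c4@5 c1@11 c2@16 c3@16, authorship ....4...1.1..223
Authorship (.=original, N=cursor N): . . . . 4 . . . 1 . 1 . . 2 2 3
Index 4: author = 4

Answer: cursor 4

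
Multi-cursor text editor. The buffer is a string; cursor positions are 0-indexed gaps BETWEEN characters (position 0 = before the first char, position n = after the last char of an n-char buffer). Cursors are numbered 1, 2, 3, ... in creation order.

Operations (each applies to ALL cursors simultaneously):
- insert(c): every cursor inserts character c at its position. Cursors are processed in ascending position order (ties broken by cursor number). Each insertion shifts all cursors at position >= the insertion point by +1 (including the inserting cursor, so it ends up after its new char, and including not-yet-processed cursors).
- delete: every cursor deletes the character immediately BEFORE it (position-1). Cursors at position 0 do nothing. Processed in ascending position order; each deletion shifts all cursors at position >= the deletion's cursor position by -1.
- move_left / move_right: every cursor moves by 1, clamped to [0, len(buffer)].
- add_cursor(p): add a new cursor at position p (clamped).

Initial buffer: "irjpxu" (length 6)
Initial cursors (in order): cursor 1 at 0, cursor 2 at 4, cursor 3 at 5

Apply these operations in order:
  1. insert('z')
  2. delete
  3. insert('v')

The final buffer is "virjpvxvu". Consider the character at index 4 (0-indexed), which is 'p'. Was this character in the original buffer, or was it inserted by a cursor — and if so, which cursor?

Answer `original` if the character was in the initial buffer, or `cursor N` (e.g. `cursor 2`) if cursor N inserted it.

After op 1 (insert('z')): buffer="zirjpzxzu" (len 9), cursors c1@1 c2@6 c3@8, authorship 1....2.3.
After op 2 (delete): buffer="irjpxu" (len 6), cursors c1@0 c2@4 c3@5, authorship ......
After op 3 (insert('v')): buffer="virjpvxvu" (len 9), cursors c1@1 c2@6 c3@8, authorship 1....2.3.
Authorship (.=original, N=cursor N): 1 . . . . 2 . 3 .
Index 4: author = original

Answer: original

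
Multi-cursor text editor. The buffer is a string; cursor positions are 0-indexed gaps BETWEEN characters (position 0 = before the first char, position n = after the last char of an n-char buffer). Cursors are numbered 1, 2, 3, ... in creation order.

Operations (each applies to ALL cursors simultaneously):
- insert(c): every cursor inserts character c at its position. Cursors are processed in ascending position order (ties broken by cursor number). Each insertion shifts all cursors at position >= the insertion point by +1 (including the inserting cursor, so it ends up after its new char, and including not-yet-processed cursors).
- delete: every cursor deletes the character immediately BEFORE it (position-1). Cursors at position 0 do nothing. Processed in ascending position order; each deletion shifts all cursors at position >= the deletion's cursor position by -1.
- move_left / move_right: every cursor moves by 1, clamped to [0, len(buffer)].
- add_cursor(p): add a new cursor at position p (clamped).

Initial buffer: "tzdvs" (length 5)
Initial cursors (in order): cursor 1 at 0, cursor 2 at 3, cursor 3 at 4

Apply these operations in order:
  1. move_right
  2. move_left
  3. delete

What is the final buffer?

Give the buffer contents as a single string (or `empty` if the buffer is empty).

Answer: tzs

Derivation:
After op 1 (move_right): buffer="tzdvs" (len 5), cursors c1@1 c2@4 c3@5, authorship .....
After op 2 (move_left): buffer="tzdvs" (len 5), cursors c1@0 c2@3 c3@4, authorship .....
After op 3 (delete): buffer="tzs" (len 3), cursors c1@0 c2@2 c3@2, authorship ...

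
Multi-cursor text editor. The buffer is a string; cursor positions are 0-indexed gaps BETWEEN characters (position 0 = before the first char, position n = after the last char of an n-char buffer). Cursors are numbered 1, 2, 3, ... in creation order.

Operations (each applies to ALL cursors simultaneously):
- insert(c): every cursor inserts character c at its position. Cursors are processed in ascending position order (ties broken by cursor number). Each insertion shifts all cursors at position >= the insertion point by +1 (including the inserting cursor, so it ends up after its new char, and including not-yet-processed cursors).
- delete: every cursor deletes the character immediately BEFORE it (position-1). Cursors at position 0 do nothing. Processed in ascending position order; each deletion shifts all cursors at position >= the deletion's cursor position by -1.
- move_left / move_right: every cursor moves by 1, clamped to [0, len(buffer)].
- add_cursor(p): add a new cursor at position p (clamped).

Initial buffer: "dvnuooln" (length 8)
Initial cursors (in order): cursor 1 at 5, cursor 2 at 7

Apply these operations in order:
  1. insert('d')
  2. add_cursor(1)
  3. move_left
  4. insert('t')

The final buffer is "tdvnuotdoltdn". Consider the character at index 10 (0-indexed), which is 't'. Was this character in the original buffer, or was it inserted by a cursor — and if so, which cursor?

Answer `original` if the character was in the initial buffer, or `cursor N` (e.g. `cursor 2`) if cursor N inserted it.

After op 1 (insert('d')): buffer="dvnuodoldn" (len 10), cursors c1@6 c2@9, authorship .....1..2.
After op 2 (add_cursor(1)): buffer="dvnuodoldn" (len 10), cursors c3@1 c1@6 c2@9, authorship .....1..2.
After op 3 (move_left): buffer="dvnuodoldn" (len 10), cursors c3@0 c1@5 c2@8, authorship .....1..2.
After op 4 (insert('t')): buffer="tdvnuotdoltdn" (len 13), cursors c3@1 c1@7 c2@11, authorship 3.....11..22.
Authorship (.=original, N=cursor N): 3 . . . . . 1 1 . . 2 2 .
Index 10: author = 2

Answer: cursor 2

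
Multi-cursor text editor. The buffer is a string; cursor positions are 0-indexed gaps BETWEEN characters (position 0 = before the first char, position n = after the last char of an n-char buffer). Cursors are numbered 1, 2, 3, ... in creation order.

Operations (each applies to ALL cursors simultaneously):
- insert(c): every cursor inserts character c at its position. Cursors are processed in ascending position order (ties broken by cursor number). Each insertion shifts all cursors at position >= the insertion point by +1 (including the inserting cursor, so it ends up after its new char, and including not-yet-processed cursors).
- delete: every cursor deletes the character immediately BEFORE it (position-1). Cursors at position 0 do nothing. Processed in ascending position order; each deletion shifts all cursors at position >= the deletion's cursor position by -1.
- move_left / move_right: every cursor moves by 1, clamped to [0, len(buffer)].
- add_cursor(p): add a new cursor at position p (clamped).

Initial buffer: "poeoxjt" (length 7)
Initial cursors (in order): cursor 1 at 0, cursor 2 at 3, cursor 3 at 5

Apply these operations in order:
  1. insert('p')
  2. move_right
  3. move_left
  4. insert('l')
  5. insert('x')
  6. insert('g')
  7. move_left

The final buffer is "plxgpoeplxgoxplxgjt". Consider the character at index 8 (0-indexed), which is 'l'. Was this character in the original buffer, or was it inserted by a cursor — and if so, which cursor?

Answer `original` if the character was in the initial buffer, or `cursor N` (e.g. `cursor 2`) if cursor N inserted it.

After op 1 (insert('p')): buffer="ppoepoxpjt" (len 10), cursors c1@1 c2@5 c3@8, authorship 1...2..3..
After op 2 (move_right): buffer="ppoepoxpjt" (len 10), cursors c1@2 c2@6 c3@9, authorship 1...2..3..
After op 3 (move_left): buffer="ppoepoxpjt" (len 10), cursors c1@1 c2@5 c3@8, authorship 1...2..3..
After op 4 (insert('l')): buffer="plpoeploxpljt" (len 13), cursors c1@2 c2@7 c3@11, authorship 11...22..33..
After op 5 (insert('x')): buffer="plxpoeplxoxplxjt" (len 16), cursors c1@3 c2@9 c3@14, authorship 111...222..333..
After op 6 (insert('g')): buffer="plxgpoeplxgoxplxgjt" (len 19), cursors c1@4 c2@11 c3@17, authorship 1111...2222..3333..
After op 7 (move_left): buffer="plxgpoeplxgoxplxgjt" (len 19), cursors c1@3 c2@10 c3@16, authorship 1111...2222..3333..
Authorship (.=original, N=cursor N): 1 1 1 1 . . . 2 2 2 2 . . 3 3 3 3 . .
Index 8: author = 2

Answer: cursor 2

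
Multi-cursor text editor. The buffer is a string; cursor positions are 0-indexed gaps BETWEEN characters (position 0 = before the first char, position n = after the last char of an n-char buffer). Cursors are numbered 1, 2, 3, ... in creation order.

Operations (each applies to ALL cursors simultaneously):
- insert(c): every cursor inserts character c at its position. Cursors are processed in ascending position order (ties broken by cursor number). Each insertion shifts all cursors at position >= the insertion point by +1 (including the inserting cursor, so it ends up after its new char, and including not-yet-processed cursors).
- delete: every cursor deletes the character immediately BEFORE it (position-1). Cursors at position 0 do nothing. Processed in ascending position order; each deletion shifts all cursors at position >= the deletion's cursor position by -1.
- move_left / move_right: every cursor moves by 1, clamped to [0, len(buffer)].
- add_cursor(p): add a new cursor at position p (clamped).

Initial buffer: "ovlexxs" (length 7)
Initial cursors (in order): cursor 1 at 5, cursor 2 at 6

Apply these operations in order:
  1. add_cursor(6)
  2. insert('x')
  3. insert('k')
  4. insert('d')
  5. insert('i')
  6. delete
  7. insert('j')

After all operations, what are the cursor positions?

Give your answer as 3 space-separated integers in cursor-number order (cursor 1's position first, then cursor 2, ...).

Answer: 9 18 18

Derivation:
After op 1 (add_cursor(6)): buffer="ovlexxs" (len 7), cursors c1@5 c2@6 c3@6, authorship .......
After op 2 (insert('x')): buffer="ovlexxxxxs" (len 10), cursors c1@6 c2@9 c3@9, authorship .....1.23.
After op 3 (insert('k')): buffer="ovlexxkxxxkks" (len 13), cursors c1@7 c2@12 c3@12, authorship .....11.2323.
After op 4 (insert('d')): buffer="ovlexxkdxxxkkdds" (len 16), cursors c1@8 c2@15 c3@15, authorship .....111.232323.
After op 5 (insert('i')): buffer="ovlexxkdixxxkkddiis" (len 19), cursors c1@9 c2@18 c3@18, authorship .....1111.23232323.
After op 6 (delete): buffer="ovlexxkdxxxkkdds" (len 16), cursors c1@8 c2@15 c3@15, authorship .....111.232323.
After op 7 (insert('j')): buffer="ovlexxkdjxxxkkddjjs" (len 19), cursors c1@9 c2@18 c3@18, authorship .....1111.23232323.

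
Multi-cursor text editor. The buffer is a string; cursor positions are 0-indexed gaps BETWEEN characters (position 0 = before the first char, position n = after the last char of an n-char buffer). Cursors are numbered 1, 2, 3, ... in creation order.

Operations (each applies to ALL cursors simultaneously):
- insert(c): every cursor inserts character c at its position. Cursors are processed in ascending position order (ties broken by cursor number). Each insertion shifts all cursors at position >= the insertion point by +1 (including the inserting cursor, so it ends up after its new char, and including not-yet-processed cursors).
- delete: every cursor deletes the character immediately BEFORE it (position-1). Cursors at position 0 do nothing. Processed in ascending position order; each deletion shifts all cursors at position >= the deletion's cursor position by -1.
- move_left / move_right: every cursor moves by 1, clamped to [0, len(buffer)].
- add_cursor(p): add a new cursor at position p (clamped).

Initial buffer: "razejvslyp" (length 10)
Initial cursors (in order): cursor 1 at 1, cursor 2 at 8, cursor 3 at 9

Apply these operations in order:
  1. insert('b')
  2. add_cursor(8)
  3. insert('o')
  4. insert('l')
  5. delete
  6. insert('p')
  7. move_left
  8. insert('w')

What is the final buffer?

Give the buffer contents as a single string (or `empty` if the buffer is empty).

After op 1 (insert('b')): buffer="rbazejvslbybp" (len 13), cursors c1@2 c2@10 c3@12, authorship .1.......2.3.
After op 2 (add_cursor(8)): buffer="rbazejvslbybp" (len 13), cursors c1@2 c4@8 c2@10 c3@12, authorship .1.......2.3.
After op 3 (insert('o')): buffer="rboazejvsolboybop" (len 17), cursors c1@3 c4@10 c2@13 c3@16, authorship .11......4.22.33.
After op 4 (insert('l')): buffer="rbolazejvsollbolybolp" (len 21), cursors c1@4 c4@12 c2@16 c3@20, authorship .111......44.222.333.
After op 5 (delete): buffer="rboazejvsolboybop" (len 17), cursors c1@3 c4@10 c2@13 c3@16, authorship .11......4.22.33.
After op 6 (insert('p')): buffer="rbopazejvsoplbopybopp" (len 21), cursors c1@4 c4@12 c2@16 c3@20, authorship .111......44.222.333.
After op 7 (move_left): buffer="rbopazejvsoplbopybopp" (len 21), cursors c1@3 c4@11 c2@15 c3@19, authorship .111......44.222.333.
After op 8 (insert('w')): buffer="rbowpazejvsowplbowpybowpp" (len 25), cursors c1@4 c4@13 c2@18 c3@23, authorship .1111......444.2222.3333.

Answer: rbowpazejvsowplbowpybowpp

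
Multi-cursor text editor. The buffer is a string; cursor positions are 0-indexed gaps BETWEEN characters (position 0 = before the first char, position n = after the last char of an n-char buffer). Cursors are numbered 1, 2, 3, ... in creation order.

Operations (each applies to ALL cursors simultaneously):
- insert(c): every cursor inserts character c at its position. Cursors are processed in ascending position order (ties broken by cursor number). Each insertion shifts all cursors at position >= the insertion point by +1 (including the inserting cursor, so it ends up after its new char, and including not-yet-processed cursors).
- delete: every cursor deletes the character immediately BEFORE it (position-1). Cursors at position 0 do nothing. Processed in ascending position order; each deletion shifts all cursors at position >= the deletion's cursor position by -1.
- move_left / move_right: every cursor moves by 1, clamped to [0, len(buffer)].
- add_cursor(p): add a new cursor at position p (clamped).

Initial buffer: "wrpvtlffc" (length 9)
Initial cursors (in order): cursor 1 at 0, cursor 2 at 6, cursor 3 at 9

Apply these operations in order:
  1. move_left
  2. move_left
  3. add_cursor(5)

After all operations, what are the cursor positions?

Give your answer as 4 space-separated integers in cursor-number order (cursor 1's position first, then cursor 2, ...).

After op 1 (move_left): buffer="wrpvtlffc" (len 9), cursors c1@0 c2@5 c3@8, authorship .........
After op 2 (move_left): buffer="wrpvtlffc" (len 9), cursors c1@0 c2@4 c3@7, authorship .........
After op 3 (add_cursor(5)): buffer="wrpvtlffc" (len 9), cursors c1@0 c2@4 c4@5 c3@7, authorship .........

Answer: 0 4 7 5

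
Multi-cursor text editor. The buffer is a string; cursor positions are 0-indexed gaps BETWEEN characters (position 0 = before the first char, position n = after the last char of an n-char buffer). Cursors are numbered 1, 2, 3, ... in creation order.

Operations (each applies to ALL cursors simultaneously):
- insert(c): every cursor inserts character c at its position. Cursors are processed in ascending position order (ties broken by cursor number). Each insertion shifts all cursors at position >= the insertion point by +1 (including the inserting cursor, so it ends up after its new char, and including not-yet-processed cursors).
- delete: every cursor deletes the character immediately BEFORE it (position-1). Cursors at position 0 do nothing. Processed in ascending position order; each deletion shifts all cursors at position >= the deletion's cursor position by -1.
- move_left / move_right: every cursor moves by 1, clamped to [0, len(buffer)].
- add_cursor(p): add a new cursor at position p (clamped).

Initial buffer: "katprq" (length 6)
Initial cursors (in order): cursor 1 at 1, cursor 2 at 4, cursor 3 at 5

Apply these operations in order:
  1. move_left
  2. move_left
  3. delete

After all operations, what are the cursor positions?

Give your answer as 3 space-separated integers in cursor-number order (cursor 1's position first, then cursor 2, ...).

After op 1 (move_left): buffer="katprq" (len 6), cursors c1@0 c2@3 c3@4, authorship ......
After op 2 (move_left): buffer="katprq" (len 6), cursors c1@0 c2@2 c3@3, authorship ......
After op 3 (delete): buffer="kprq" (len 4), cursors c1@0 c2@1 c3@1, authorship ....

Answer: 0 1 1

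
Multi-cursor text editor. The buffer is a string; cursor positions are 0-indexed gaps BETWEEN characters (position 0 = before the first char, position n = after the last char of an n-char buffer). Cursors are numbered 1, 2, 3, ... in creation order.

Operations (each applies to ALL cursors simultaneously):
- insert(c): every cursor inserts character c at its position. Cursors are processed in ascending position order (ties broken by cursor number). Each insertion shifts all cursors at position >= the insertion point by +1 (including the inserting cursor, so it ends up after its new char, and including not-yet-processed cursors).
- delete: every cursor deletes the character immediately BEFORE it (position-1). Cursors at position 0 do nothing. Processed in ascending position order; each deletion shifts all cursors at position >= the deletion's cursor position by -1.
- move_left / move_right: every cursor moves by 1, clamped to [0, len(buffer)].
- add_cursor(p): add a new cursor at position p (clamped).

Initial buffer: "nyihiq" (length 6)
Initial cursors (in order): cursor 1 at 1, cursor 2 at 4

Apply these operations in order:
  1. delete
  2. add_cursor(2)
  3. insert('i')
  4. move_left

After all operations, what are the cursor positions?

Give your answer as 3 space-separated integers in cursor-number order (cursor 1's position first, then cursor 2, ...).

Answer: 0 4 4

Derivation:
After op 1 (delete): buffer="yiiq" (len 4), cursors c1@0 c2@2, authorship ....
After op 2 (add_cursor(2)): buffer="yiiq" (len 4), cursors c1@0 c2@2 c3@2, authorship ....
After op 3 (insert('i')): buffer="iyiiiiq" (len 7), cursors c1@1 c2@5 c3@5, authorship 1..23..
After op 4 (move_left): buffer="iyiiiiq" (len 7), cursors c1@0 c2@4 c3@4, authorship 1..23..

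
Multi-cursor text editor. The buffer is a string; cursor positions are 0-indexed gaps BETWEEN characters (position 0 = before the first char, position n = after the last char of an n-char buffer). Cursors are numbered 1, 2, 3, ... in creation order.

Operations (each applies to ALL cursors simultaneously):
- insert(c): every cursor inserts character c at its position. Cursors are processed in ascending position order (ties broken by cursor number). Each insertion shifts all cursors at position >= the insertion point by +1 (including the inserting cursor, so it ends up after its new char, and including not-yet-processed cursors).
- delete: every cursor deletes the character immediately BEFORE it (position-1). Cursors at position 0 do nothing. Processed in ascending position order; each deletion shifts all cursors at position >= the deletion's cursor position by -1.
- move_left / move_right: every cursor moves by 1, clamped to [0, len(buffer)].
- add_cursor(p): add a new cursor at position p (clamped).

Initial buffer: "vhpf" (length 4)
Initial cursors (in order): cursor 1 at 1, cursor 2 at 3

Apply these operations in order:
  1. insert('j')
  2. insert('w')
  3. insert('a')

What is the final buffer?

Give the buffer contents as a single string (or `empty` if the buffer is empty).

Answer: vjwahpjwaf

Derivation:
After op 1 (insert('j')): buffer="vjhpjf" (len 6), cursors c1@2 c2@5, authorship .1..2.
After op 2 (insert('w')): buffer="vjwhpjwf" (len 8), cursors c1@3 c2@7, authorship .11..22.
After op 3 (insert('a')): buffer="vjwahpjwaf" (len 10), cursors c1@4 c2@9, authorship .111..222.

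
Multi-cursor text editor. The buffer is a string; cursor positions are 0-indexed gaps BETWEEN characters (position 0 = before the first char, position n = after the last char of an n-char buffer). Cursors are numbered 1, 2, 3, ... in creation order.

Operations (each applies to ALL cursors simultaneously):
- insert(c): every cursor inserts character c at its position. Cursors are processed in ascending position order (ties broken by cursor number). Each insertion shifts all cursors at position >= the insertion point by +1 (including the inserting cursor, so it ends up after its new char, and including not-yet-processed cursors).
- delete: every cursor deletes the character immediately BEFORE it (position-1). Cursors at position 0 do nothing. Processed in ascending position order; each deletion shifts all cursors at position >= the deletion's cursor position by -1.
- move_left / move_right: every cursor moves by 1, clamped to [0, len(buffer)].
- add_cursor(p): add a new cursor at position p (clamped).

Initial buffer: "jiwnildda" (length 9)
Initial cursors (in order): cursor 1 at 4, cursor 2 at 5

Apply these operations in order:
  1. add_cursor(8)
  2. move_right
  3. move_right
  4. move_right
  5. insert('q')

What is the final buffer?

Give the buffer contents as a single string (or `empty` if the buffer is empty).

Answer: jiwnildqdqaq

Derivation:
After op 1 (add_cursor(8)): buffer="jiwnildda" (len 9), cursors c1@4 c2@5 c3@8, authorship .........
After op 2 (move_right): buffer="jiwnildda" (len 9), cursors c1@5 c2@6 c3@9, authorship .........
After op 3 (move_right): buffer="jiwnildda" (len 9), cursors c1@6 c2@7 c3@9, authorship .........
After op 4 (move_right): buffer="jiwnildda" (len 9), cursors c1@7 c2@8 c3@9, authorship .........
After op 5 (insert('q')): buffer="jiwnildqdqaq" (len 12), cursors c1@8 c2@10 c3@12, authorship .......1.2.3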